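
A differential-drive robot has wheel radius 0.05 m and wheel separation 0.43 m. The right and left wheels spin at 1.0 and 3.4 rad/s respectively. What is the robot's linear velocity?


vR = r*wR = 0.05*1.0 = 0.05 m/s
vL = r*wL = 0.05*3.4 = 0.17 m/s
v = (vR+vL)/2 = 0.11 m/s
omega = (vR-vL)/L = -0.2791 rad/s
linear velocity = 0.11 m/s


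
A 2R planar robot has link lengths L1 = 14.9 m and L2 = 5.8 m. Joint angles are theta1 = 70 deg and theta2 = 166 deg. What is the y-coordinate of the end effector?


Convert angles to radians: theta1 = 1.2217, theta2 = 2.8972
y = L1*sin(theta1) + L2*sin(theta1+theta2)
y = 14.0014 + -4.8084
y = 9.193


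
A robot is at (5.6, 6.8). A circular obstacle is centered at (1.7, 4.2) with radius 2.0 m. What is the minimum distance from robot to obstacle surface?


center_dist = sqrt((5.6-1.7)^2 + (6.8-4.2)^2)
= sqrt(15.21 + 6.76)
= 4.6872
min_dist = center_dist - radius = 4.6872 - 2.0 = 2.6872 m


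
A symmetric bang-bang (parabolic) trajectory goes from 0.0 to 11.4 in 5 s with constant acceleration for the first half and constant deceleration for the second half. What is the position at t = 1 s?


Symmetric rest-to-rest: each phase covers (pf-p0)/2 in time T/2. 0.5*a*(T/2)^2 = (pf-p0)/2 => a = 4*(pf-p0)/T^2
a = 4*(11.4-0.0)/5^2 = 1.824
t = 1 is in the acceleration phase (t <= T/2).
p = p0 + 0.5*a*t^2 = 0.0 + 0.5*1.824*1^2
= 0.912


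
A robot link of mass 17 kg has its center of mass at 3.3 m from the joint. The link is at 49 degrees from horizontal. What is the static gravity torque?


tau = m*g*L*cos(angle)
= 17 * 9.81 * 3.3 * cos(49 deg)
= 17 * 9.81 * 3.3 * 0.6561
= 361.0562 Nm


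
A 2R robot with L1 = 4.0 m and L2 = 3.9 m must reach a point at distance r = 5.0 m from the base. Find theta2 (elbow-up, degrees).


cos(theta2) = (r^2 - L1^2 - L2^2) / (2*L1*L2)
cos(theta2) = (25.0 - 16.0 - 15.21) / 31.2
cos(theta2) = -0.199038
theta2 = 101.4807 degrees


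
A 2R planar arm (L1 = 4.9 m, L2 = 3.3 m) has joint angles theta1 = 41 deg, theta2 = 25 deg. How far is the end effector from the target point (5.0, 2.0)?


End effector via forward kinematics:
x = L1*cos(t1) + L2*cos(t1+t2) = 5.0403
y = L1*sin(t1) + L2*sin(t1+t2) = 6.2294
Distance to target:
d = sqrt((5.0 - 5.0403)^2 + (2.0 - 6.2294)^2)
= sqrt(0.0016 + 17.8877)
= 4.2296 m


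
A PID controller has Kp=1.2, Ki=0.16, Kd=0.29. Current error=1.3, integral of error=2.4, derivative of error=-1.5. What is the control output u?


u = Kp*e + Ki*int(e) + Kd*de/dt
= 1.2*1.3 + 0.16*2.4 + 0.29*(-1.5)
= 1.56 + 0.384 + -0.435
= 1.509


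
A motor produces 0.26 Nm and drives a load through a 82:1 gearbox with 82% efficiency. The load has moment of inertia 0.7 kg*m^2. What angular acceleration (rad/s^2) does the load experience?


tau_out = tau_motor * N * eta
= 0.26 * 82 * 0.82 = 17.4824 Nm
alpha = tau_out / I = 17.4824 / 0.7
= 24.9749 rad/s^2


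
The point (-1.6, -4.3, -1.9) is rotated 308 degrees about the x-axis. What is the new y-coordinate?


Rotation about x-axis: y' = y*cos(theta) - z*sin(theta)
= -4.3 * 0.6157 - -1.9 * -0.788
= -4.1446


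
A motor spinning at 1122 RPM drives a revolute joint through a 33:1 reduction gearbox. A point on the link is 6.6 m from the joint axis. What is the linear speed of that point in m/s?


omega_motor = 1122 * 2*pi/60 = 117.4956 rad/s
omega_joint = omega_motor / 33 = 3.5605 rad/s
v = omega_joint * r = 3.5605 * 6.6
= 23.4991 m/s


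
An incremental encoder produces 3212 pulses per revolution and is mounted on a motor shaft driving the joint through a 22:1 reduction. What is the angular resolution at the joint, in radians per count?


counts per rev = 3212
effective counts at joint = 3212 * 22 = 70664
resolution = 2*pi / 70664
= 8.8916e-05 rad/count


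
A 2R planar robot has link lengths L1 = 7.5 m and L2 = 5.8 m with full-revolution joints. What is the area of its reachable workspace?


r_max = L1 + L2 = 13.3 m
r_min = |L1 - L2| = 1.7 m
Area = pi*(r_max^2 - r_min^2)
= pi*(176.89 - 2.89)
= pi * 174.0
= 546.6371 m^2


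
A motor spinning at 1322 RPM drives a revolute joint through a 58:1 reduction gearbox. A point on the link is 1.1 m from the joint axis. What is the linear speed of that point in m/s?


omega_motor = 1322 * 2*pi/60 = 138.4395 rad/s
omega_joint = omega_motor / 58 = 2.3869 rad/s
v = omega_joint * r = 2.3869 * 1.1
= 2.6256 m/s


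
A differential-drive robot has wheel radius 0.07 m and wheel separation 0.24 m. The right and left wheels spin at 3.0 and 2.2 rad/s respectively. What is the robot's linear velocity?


vR = r*wR = 0.07*3.0 = 0.21 m/s
vL = r*wL = 0.07*2.2 = 0.154 m/s
v = (vR+vL)/2 = 0.182 m/s
omega = (vR-vL)/L = 0.2333 rad/s
linear velocity = 0.182 m/s


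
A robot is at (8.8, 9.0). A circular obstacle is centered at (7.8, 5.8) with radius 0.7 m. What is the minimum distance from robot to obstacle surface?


center_dist = sqrt((8.8-7.8)^2 + (9.0-5.8)^2)
= sqrt(1.0 + 10.24)
= 3.3526
min_dist = center_dist - radius = 3.3526 - 0.7 = 2.6526 m


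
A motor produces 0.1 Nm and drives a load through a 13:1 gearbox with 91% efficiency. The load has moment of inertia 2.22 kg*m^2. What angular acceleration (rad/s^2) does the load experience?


tau_out = tau_motor * N * eta
= 0.1 * 13 * 0.91 = 1.183 Nm
alpha = tau_out / I = 1.183 / 2.22
= 0.5329 rad/s^2


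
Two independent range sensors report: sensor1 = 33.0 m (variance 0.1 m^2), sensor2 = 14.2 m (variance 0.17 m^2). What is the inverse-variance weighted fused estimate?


w1 = (1/var1) / (1/var1 + 1/var2)
   = 10.0 / (10.0 + 5.8824) = 0.6296
w2 = 1 - w1 = 0.3704
fused = w1*s1 + w2*s2 = 20.7778 + 5.2593
= 26.037 m


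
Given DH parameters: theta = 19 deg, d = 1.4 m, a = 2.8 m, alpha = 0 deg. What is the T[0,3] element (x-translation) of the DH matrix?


T[0,3] = a * cos(theta)
= 2.8 * cos(19 deg)
= 2.8 * 0.9455
= 2.6475


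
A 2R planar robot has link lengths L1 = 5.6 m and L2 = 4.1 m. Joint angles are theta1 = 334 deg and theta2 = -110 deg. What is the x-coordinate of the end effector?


Convert angles to radians: theta1 = 5.8294, theta2 = -1.9199
x = L1*cos(theta1) + L2*cos(theta1+theta2)
x = 5.0332 + -2.9493
x = 2.084


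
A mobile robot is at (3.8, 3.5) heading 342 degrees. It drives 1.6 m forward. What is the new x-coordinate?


x_new = x0 + d*cos(theta)
= 3.8 + 1.6*cos(342)
= 3.8 + 1.5217
= 5.3217


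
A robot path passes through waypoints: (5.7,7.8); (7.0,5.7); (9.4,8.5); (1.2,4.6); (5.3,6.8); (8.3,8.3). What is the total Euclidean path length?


Segment lengths:
  seg1 = sqrt((1.3)^2 + (-2.1)^2) = 2.4698
  seg2 = sqrt((2.4)^2 + (2.8)^2) = 3.6878
  seg3 = sqrt((-8.2)^2 + (-3.9)^2) = 9.0802
  seg4 = sqrt((4.1)^2 + (2.2)^2) = 4.653
  seg5 = sqrt((3.0)^2 + (1.5)^2) = 3.3541
Total = 23.2449


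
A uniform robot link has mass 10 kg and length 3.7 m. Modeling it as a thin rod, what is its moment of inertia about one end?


I = (1/3) * m * L^2
= (1/3) * 10 * 3.7^2
= 0.333333 * 10 * 13.69
= 45.6333 kg*m^2


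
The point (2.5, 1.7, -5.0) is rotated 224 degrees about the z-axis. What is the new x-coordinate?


Rotation about z-axis: x' = x*cos(theta) - y*sin(theta)
= 2.5 * -0.7193 - 1.7 * -0.6947
= -0.6174


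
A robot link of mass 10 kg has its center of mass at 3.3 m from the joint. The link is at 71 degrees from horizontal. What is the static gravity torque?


tau = m*g*L*cos(angle)
= 10 * 9.81 * 3.3 * cos(71 deg)
= 10 * 9.81 * 3.3 * 0.3256
= 105.3962 Nm


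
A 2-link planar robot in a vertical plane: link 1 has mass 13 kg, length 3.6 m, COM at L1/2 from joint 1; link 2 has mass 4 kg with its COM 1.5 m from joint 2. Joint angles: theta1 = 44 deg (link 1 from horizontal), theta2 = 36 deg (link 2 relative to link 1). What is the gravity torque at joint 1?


Horizontal distance from joint 1 to link-1 COM:
  x_c1 = (L1/2)*cos(t1) = 1.8 * 0.7193 = 1.2948 m
Horizontal distance from joint 1 to link-2 COM:
  x_c2 = L1*cos(t1) + Lc2*cos(t1+t2)
       = 3.6*0.7193 + 1.5*0.1736 = 2.8501 m
tau1 = m1*g*x_c1 + m2*g*x_c2
     = 13*9.81*1.2948 + 4*9.81*2.8501
     = 165.1273 + 111.8377
     = 276.9651 Nm


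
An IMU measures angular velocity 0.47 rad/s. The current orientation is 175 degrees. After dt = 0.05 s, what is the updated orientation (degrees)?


delta_theta = w * dt = 0.47 * 0.05 = 0.0235 rad
= 1.3465 deg
theta_new = 175 + 1.3465 = 176.3465 deg


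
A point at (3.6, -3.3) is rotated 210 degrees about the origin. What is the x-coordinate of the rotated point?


x' = x*cos(theta) - y*sin(theta)
cos(210 deg) = -0.866, sin(210 deg) = -0.5
x' = 3.6 * -0.866 - -3.3 * -0.5
= -3.1177 - 1.65
= -4.7677


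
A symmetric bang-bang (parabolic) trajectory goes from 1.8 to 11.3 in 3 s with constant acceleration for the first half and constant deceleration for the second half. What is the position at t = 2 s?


Symmetric rest-to-rest: each phase covers (pf-p0)/2 in time T/2. 0.5*a*(T/2)^2 = (pf-p0)/2 => a = 4*(pf-p0)/T^2
a = 4*(11.3-1.8)/3^2 = 4.2222
t = 2 is in the deceleration phase (t > T/2).
p = pf - 0.5*a*(T-t)^2 = 11.3 - 0.5*4.2222*1^2
= 9.1889


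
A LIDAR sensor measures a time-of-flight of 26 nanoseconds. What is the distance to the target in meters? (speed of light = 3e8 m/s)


tof = 26 ns = 2.6e-08 s
dist = c * tof / 2
= 3e8 * 2.6e-08 / 2
= 3.9 m


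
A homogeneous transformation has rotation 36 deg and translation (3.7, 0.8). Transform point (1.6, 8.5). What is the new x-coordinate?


x' = cos(theta)*px - sin(theta)*py + tx
= 0.809*1.6 - 0.5878*8.5 + 3.7
= -0.0017


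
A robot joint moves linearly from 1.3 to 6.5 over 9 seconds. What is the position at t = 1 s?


s = t/T = 1/9 = 0.1111
p(t) = p0 + (pf-p0)*s
= 1.3 + (6.5 - 1.3) * 0.1111
= 1.8778


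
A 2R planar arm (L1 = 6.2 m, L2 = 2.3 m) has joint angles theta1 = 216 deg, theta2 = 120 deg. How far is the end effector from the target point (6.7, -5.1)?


End effector via forward kinematics:
x = L1*cos(t1) + L2*cos(t1+t2) = -2.9148
y = L1*sin(t1) + L2*sin(t1+t2) = -4.5798
Distance to target:
d = sqrt((6.7 - -2.9148)^2 + (-5.1 - -4.5798)^2)
= sqrt(92.4434 + 0.2706)
= 9.6288 m


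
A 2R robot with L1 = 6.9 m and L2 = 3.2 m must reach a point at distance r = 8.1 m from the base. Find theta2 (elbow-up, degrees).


cos(theta2) = (r^2 - L1^2 - L2^2) / (2*L1*L2)
cos(theta2) = (65.61 - 47.61 - 10.24) / 44.16
cos(theta2) = 0.175725
theta2 = 79.8792 degrees


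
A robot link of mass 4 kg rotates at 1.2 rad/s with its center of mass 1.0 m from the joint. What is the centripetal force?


F = m * omega^2 * r
= 4 * 1.2^2 * 1.0
= 4 * 1.44 * 1.0
= 5.76 N


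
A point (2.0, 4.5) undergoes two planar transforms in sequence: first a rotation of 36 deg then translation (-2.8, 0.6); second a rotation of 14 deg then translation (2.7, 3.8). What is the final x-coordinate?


After transform 1:
x1 = cos(36)*2.0 - sin(36)*4.5 + -2.8 = -3.827
y1 = sin(36)*2.0 + cos(36)*4.5 + 0.6 = 5.4161
After transform 2:
x2 = cos(14)*-3.827 - sin(14)*5.4161 + 2.7
= -2.3236


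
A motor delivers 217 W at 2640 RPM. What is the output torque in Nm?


omega = 2640 * 2*pi/60 = 276.4602 rad/s
tau = P / omega = 217 / 276.4602
= 0.7849 Nm


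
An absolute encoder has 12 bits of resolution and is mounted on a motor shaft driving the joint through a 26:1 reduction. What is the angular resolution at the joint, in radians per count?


counts = 2^12 = 4096
effective counts at joint = 4096 * 26 = 106496
resolution = 2*pi / 106496
= 5.8999e-05 rad/count


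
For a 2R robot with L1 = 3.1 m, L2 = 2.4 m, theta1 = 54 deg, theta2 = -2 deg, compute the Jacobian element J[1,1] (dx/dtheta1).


J[1,1] = -L1*sin(t1) - L2*sin(t1+t2)
= -3.1*sin(54) - 2.4*sin(52)
= -4.3992


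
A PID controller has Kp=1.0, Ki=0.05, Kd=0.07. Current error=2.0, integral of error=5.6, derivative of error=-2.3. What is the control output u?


u = Kp*e + Ki*int(e) + Kd*de/dt
= 1.0*2.0 + 0.05*5.6 + 0.07*(-2.3)
= 2.0 + 0.28 + -0.161
= 2.119


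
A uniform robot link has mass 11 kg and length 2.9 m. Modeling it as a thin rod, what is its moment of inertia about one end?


I = (1/3) * m * L^2
= (1/3) * 11 * 2.9^2
= 0.333333 * 11 * 8.41
= 30.8367 kg*m^2


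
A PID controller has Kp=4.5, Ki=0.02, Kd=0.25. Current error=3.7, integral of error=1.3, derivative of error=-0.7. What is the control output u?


u = Kp*e + Ki*int(e) + Kd*de/dt
= 4.5*3.7 + 0.02*1.3 + 0.25*(-0.7)
= 16.65 + 0.026 + -0.175
= 16.501


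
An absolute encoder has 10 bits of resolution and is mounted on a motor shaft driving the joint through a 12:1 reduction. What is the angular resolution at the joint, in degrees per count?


counts = 2^10 = 1024
effective counts at joint = 1024 * 12 = 12288
resolution = 360 / 12288
= 0.0293 deg/count


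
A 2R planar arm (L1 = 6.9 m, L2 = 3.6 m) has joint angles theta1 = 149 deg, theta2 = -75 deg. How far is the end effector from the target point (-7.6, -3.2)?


End effector via forward kinematics:
x = L1*cos(t1) + L2*cos(t1+t2) = -4.9222
y = L1*sin(t1) + L2*sin(t1+t2) = 7.0143
Distance to target:
d = sqrt((-7.6 - -4.9222)^2 + (-3.2 - 7.0143)^2)
= sqrt(7.1708 + 104.332)
= 10.5595 m


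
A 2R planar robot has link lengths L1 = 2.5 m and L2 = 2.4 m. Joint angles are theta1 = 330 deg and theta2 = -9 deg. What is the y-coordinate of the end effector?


Convert angles to radians: theta1 = 5.7596, theta2 = -0.1571
y = L1*sin(theta1) + L2*sin(theta1+theta2)
y = -1.25 + -1.5104
y = -2.7604


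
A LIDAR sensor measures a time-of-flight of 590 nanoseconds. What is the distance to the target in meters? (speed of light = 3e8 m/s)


tof = 590 ns = 5.9e-07 s
dist = c * tof / 2
= 3e8 * 5.9e-07 / 2
= 88.5 m


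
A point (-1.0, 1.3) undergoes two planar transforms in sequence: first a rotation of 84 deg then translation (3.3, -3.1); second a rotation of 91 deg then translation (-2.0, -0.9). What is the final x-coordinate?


After transform 1:
x1 = cos(84)*-1.0 - sin(84)*1.3 + 3.3 = 1.9026
y1 = sin(84)*-1.0 + cos(84)*1.3 + -3.1 = -3.9586
After transform 2:
x2 = cos(91)*1.9026 - sin(91)*-3.9586 + -2.0
= 1.9248


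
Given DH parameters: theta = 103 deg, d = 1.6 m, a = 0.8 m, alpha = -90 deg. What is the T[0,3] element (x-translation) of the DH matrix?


T[0,3] = a * cos(theta)
= 0.8 * cos(103 deg)
= 0.8 * -0.225
= -0.18


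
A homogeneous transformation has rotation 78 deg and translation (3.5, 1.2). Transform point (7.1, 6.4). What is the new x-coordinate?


x' = cos(theta)*px - sin(theta)*py + tx
= 0.2079*7.1 - 0.9781*6.4 + 3.5
= -1.284


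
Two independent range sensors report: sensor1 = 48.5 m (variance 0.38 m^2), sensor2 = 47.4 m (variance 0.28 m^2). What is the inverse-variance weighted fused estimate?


w1 = (1/var1) / (1/var1 + 1/var2)
   = 2.6316 / (2.6316 + 3.5714) = 0.4242
w2 = 1 - w1 = 0.5758
fused = w1*s1 + w2*s2 = 20.5758 + 27.2909
= 47.8667 m


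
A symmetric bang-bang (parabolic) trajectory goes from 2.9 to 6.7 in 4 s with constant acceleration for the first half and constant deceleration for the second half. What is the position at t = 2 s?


Symmetric rest-to-rest: each phase covers (pf-p0)/2 in time T/2. 0.5*a*(T/2)^2 = (pf-p0)/2 => a = 4*(pf-p0)/T^2
a = 4*(6.7-2.9)/4^2 = 0.95
t = 2 is in the acceleration phase (t <= T/2).
p = p0 + 0.5*a*t^2 = 2.9 + 0.5*0.95*2^2
= 4.8


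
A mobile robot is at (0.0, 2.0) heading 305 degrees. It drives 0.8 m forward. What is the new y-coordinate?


y_new = y0 + d*sin(theta)
= 2.0 + 0.8*sin(305)
= 2.0 + -0.6553
= 1.3447


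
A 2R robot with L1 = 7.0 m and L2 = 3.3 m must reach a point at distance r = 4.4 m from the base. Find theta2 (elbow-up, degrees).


cos(theta2) = (r^2 - L1^2 - L2^2) / (2*L1*L2)
cos(theta2) = (19.36 - 49.0 - 10.89) / 46.2
cos(theta2) = -0.877273
theta2 = 151.3151 degrees


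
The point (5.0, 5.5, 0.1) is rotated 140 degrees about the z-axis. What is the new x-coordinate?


Rotation about z-axis: x' = x*cos(theta) - y*sin(theta)
= 5.0 * -0.766 - 5.5 * 0.6428
= -7.3656


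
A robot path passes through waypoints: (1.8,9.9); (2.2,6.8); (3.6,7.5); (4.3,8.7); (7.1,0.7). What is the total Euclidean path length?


Segment lengths:
  seg1 = sqrt((0.4)^2 + (-3.1)^2) = 3.1257
  seg2 = sqrt((1.4)^2 + (0.7)^2) = 1.5652
  seg3 = sqrt((0.7)^2 + (1.2)^2) = 1.3892
  seg4 = sqrt((2.8)^2 + (-8.0)^2) = 8.4758
Total = 14.556


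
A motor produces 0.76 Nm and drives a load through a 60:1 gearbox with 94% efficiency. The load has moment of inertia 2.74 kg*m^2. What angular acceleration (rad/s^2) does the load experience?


tau_out = tau_motor * N * eta
= 0.76 * 60 * 0.94 = 42.864 Nm
alpha = tau_out / I = 42.864 / 2.74
= 15.6438 rad/s^2


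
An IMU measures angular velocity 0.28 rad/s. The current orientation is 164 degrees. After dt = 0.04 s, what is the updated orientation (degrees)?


delta_theta = w * dt = 0.28 * 0.04 = 0.0112 rad
= 0.6417 deg
theta_new = 164 + 0.6417 = 164.6417 deg


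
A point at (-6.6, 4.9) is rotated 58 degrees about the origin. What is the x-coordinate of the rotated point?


x' = x*cos(theta) - y*sin(theta)
cos(58 deg) = 0.5299, sin(58 deg) = 0.848
x' = -6.6 * 0.5299 - 4.9 * 0.848
= -3.4975 - 4.1554
= -7.6529


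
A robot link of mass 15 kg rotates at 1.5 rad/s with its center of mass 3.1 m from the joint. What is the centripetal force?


F = m * omega^2 * r
= 15 * 1.5^2 * 3.1
= 15 * 2.25 * 3.1
= 104.625 N


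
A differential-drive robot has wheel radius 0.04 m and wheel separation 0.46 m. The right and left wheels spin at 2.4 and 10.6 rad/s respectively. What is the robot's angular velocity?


vR = r*wR = 0.04*2.4 = 0.096 m/s
vL = r*wL = 0.04*10.6 = 0.424 m/s
v = (vR+vL)/2 = 0.26 m/s
omega = (vR-vL)/L = -0.713 rad/s
angular velocity = -0.713 rad/s


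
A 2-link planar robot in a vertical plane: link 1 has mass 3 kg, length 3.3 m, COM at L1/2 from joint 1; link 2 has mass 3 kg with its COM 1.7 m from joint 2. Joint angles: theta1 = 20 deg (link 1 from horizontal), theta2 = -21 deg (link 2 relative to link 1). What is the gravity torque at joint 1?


Horizontal distance from joint 1 to link-1 COM:
  x_c1 = (L1/2)*cos(t1) = 1.65 * 0.9397 = 1.5505 m
Horizontal distance from joint 1 to link-2 COM:
  x_c2 = L1*cos(t1) + Lc2*cos(t1+t2)
       = 3.3*0.9397 + 1.7*0.9998 = 4.8007 m
tau1 = m1*g*x_c1 + m2*g*x_c2
     = 3*9.81*1.5505 + 3*9.81*4.8007
     = 45.631 + 141.2854
     = 186.9164 Nm


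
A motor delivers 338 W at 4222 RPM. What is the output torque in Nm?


omega = 4222 * 2*pi/60 = 442.1268 rad/s
tau = P / omega = 338 / 442.1268
= 0.7645 Nm


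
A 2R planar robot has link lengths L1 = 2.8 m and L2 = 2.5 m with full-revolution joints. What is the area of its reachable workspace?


r_max = L1 + L2 = 5.3 m
r_min = |L1 - L2| = 0.3 m
Area = pi*(r_max^2 - r_min^2)
= pi*(28.09 - 0.09)
= pi * 28.0
= 87.9646 m^2


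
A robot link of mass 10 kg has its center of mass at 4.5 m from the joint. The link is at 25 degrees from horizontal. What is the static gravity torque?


tau = m*g*L*cos(angle)
= 10 * 9.81 * 4.5 * cos(25 deg)
= 10 * 9.81 * 4.5 * 0.9063
= 400.0896 Nm


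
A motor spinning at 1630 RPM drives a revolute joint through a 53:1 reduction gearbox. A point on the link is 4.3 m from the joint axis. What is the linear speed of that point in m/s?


omega_motor = 1630 * 2*pi/60 = 170.6932 rad/s
omega_joint = omega_motor / 53 = 3.2206 rad/s
v = omega_joint * r = 3.2206 * 4.3
= 13.8487 m/s


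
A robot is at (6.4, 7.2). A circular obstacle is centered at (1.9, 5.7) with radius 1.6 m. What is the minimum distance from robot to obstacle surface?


center_dist = sqrt((6.4-1.9)^2 + (7.2-5.7)^2)
= sqrt(20.25 + 2.25)
= 4.7434
min_dist = center_dist - radius = 4.7434 - 1.6 = 3.1434 m


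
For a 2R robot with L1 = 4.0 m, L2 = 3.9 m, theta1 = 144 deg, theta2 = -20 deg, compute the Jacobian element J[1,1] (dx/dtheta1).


J[1,1] = -L1*sin(t1) - L2*sin(t1+t2)
= -4.0*sin(144) - 3.9*sin(124)
= -5.5844


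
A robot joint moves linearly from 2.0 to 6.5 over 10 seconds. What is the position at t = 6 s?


s = t/T = 6/10 = 0.6
p(t) = p0 + (pf-p0)*s
= 2.0 + (6.5 - 2.0) * 0.6
= 4.7


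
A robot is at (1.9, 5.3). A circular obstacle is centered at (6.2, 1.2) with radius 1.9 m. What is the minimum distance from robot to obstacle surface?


center_dist = sqrt((1.9-6.2)^2 + (5.3-1.2)^2)
= sqrt(18.49 + 16.81)
= 5.9414
min_dist = center_dist - radius = 5.9414 - 1.9 = 4.0414 m


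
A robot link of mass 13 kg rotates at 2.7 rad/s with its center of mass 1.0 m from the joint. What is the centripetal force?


F = m * omega^2 * r
= 13 * 2.7^2 * 1.0
= 13 * 7.29 * 1.0
= 94.77 N


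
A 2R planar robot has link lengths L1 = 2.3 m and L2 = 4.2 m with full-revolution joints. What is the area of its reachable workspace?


r_max = L1 + L2 = 6.5 m
r_min = |L1 - L2| = 1.9 m
Area = pi*(r_max^2 - r_min^2)
= pi*(42.25 - 3.61)
= pi * 38.64
= 121.3911 m^2


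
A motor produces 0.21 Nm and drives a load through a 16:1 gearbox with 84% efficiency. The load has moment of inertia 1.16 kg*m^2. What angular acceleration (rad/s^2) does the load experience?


tau_out = tau_motor * N * eta
= 0.21 * 16 * 0.84 = 2.8224 Nm
alpha = tau_out / I = 2.8224 / 1.16
= 2.4331 rad/s^2


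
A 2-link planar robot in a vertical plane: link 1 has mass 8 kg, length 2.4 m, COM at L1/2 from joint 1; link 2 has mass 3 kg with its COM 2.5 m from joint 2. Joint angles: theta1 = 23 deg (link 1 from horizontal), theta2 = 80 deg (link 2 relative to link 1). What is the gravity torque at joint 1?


Horizontal distance from joint 1 to link-1 COM:
  x_c1 = (L1/2)*cos(t1) = 1.2 * 0.9205 = 1.1046 m
Horizontal distance from joint 1 to link-2 COM:
  x_c2 = L1*cos(t1) + Lc2*cos(t1+t2)
       = 2.4*0.9205 + 2.5*-0.225 = 1.6468 m
tau1 = m1*g*x_c1 + m2*g*x_c2
     = 8*9.81*1.1046 + 3*9.81*1.6468
     = 86.6895 + 48.4663
     = 135.1558 Nm


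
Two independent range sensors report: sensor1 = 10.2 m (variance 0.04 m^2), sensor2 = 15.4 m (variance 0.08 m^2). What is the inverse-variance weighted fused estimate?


w1 = (1/var1) / (1/var1 + 1/var2)
   = 25.0 / (25.0 + 12.5) = 0.6667
w2 = 1 - w1 = 0.3333
fused = w1*s1 + w2*s2 = 6.8 + 5.1333
= 11.9333 m


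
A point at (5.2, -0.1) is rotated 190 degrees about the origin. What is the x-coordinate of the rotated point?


x' = x*cos(theta) - y*sin(theta)
cos(190 deg) = -0.9848, sin(190 deg) = -0.1736
x' = 5.2 * -0.9848 - -0.1 * -0.1736
= -5.121 - 0.0174
= -5.1384


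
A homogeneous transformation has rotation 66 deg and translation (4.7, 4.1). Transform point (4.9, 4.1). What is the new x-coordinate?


x' = cos(theta)*px - sin(theta)*py + tx
= 0.4067*4.9 - 0.9135*4.1 + 4.7
= 2.9475


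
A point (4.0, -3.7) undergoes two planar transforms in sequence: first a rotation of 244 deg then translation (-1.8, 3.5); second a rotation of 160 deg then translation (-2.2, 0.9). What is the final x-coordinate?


After transform 1:
x1 = cos(244)*4.0 - sin(244)*-3.7 + -1.8 = -6.879
y1 = sin(244)*4.0 + cos(244)*-3.7 + 3.5 = 1.5268
After transform 2:
x2 = cos(160)*-6.879 - sin(160)*1.5268 + -2.2
= 3.742


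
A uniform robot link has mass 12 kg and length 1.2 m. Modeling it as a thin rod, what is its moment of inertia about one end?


I = (1/3) * m * L^2
= (1/3) * 12 * 1.2^2
= 0.333333 * 12 * 1.44
= 5.76 kg*m^2


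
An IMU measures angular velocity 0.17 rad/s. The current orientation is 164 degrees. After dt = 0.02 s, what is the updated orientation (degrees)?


delta_theta = w * dt = 0.17 * 0.02 = 0.0034 rad
= 0.1948 deg
theta_new = 164 + 0.1948 = 164.1948 deg


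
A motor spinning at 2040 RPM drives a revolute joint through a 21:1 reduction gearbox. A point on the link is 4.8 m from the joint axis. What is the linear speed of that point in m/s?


omega_motor = 2040 * 2*pi/60 = 213.6283 rad/s
omega_joint = omega_motor / 21 = 10.1728 rad/s
v = omega_joint * r = 10.1728 * 4.8
= 48.8293 m/s


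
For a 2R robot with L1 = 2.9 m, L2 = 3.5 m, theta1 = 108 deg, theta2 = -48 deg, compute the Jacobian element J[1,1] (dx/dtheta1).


J[1,1] = -L1*sin(t1) - L2*sin(t1+t2)
= -2.9*sin(108) - 3.5*sin(60)
= -5.7892


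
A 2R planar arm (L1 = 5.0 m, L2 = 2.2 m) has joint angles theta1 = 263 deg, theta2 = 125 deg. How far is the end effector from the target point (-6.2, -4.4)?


End effector via forward kinematics:
x = L1*cos(t1) + L2*cos(t1+t2) = 1.3331
y = L1*sin(t1) + L2*sin(t1+t2) = -3.9299
Distance to target:
d = sqrt((-6.2 - 1.3331)^2 + (-4.4 - -3.9299)^2)
= sqrt(56.7482 + 0.221)
= 7.5478 m


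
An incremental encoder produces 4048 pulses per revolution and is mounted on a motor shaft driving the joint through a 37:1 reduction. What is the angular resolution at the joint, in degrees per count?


counts per rev = 4048
effective counts at joint = 4048 * 37 = 149776
resolution = 360 / 149776
= 0.0024 deg/count


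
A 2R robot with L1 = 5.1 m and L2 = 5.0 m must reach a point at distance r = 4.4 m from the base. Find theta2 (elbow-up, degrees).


cos(theta2) = (r^2 - L1^2 - L2^2) / (2*L1*L2)
cos(theta2) = (19.36 - 26.01 - 25.0) / 51.0
cos(theta2) = -0.620588
theta2 = 128.3591 degrees


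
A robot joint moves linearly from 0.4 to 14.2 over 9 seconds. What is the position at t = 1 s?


s = t/T = 1/9 = 0.1111
p(t) = p0 + (pf-p0)*s
= 0.4 + (14.2 - 0.4) * 0.1111
= 1.9333


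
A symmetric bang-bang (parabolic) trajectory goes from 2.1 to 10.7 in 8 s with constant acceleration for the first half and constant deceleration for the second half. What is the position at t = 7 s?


Symmetric rest-to-rest: each phase covers (pf-p0)/2 in time T/2. 0.5*a*(T/2)^2 = (pf-p0)/2 => a = 4*(pf-p0)/T^2
a = 4*(10.7-2.1)/8^2 = 0.5375
t = 7 is in the deceleration phase (t > T/2).
p = pf - 0.5*a*(T-t)^2 = 10.7 - 0.5*0.5375*1^2
= 10.4312


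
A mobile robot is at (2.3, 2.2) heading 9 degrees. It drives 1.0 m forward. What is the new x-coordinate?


x_new = x0 + d*cos(theta)
= 2.3 + 1.0*cos(9)
= 2.3 + 0.9877
= 3.2877


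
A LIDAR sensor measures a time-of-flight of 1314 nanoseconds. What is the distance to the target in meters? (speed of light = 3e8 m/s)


tof = 1314 ns = 1.314e-06 s
dist = c * tof / 2
= 3e8 * 1.314e-06 / 2
= 197.1 m


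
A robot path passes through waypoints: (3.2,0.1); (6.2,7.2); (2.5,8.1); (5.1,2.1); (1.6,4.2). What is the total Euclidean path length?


Segment lengths:
  seg1 = sqrt((3.0)^2 + (7.1)^2) = 7.7078
  seg2 = sqrt((-3.7)^2 + (0.9)^2) = 3.8079
  seg3 = sqrt((2.6)^2 + (-6.0)^2) = 6.5391
  seg4 = sqrt((-3.5)^2 + (2.1)^2) = 4.0817
Total = 22.1365


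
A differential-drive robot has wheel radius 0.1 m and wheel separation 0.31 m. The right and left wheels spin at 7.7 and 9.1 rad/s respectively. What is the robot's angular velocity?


vR = r*wR = 0.1*7.7 = 0.77 m/s
vL = r*wL = 0.1*9.1 = 0.91 m/s
v = (vR+vL)/2 = 0.84 m/s
omega = (vR-vL)/L = -0.4516 rad/s
angular velocity = -0.4516 rad/s


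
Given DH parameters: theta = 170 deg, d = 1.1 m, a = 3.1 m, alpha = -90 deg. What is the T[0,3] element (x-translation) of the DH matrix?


T[0,3] = a * cos(theta)
= 3.1 * cos(170 deg)
= 3.1 * -0.9848
= -3.0529


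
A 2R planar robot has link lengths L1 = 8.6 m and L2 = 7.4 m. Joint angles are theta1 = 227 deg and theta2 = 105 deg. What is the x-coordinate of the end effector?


Convert angles to radians: theta1 = 3.9619, theta2 = 1.8326
x = L1*cos(theta1) + L2*cos(theta1+theta2)
x = -5.8652 + 6.5338
x = 0.6686


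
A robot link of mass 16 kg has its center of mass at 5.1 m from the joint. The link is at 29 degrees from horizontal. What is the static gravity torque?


tau = m*g*L*cos(angle)
= 16 * 9.81 * 5.1 * cos(29 deg)
= 16 * 9.81 * 5.1 * 0.8746
= 700.1296 Nm


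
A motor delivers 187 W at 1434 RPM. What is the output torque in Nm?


omega = 1434 * 2*pi/60 = 150.1681 rad/s
tau = P / omega = 187 / 150.1681
= 1.2453 Nm


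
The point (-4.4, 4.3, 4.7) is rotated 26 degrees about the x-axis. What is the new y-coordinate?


Rotation about x-axis: y' = y*cos(theta) - z*sin(theta)
= 4.3 * 0.8988 - 4.7 * 0.4384
= 1.8045


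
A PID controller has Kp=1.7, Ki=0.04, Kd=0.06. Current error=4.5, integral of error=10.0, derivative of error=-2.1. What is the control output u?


u = Kp*e + Ki*int(e) + Kd*de/dt
= 1.7*4.5 + 0.04*10.0 + 0.06*(-2.1)
= 7.65 + 0.4 + -0.126
= 7.924


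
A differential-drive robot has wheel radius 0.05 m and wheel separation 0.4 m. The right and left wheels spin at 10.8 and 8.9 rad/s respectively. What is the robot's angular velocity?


vR = r*wR = 0.05*10.8 = 0.54 m/s
vL = r*wL = 0.05*8.9 = 0.445 m/s
v = (vR+vL)/2 = 0.4925 m/s
omega = (vR-vL)/L = 0.2375 rad/s
angular velocity = 0.2375 rad/s


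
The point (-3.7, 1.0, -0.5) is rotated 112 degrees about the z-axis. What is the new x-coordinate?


Rotation about z-axis: x' = x*cos(theta) - y*sin(theta)
= -3.7 * -0.3746 - 1.0 * 0.9272
= 0.4589


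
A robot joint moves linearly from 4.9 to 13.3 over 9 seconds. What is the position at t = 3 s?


s = t/T = 3/9 = 0.3333
p(t) = p0 + (pf-p0)*s
= 4.9 + (13.3 - 4.9) * 0.3333
= 7.7


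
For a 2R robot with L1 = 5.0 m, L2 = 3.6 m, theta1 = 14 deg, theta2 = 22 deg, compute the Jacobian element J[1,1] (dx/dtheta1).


J[1,1] = -L1*sin(t1) - L2*sin(t1+t2)
= -5.0*sin(14) - 3.6*sin(36)
= -3.3256


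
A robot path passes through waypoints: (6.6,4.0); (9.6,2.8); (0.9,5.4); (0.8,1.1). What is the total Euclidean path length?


Segment lengths:
  seg1 = sqrt((3.0)^2 + (-1.2)^2) = 3.2311
  seg2 = sqrt((-8.7)^2 + (2.6)^2) = 9.0802
  seg3 = sqrt((-0.1)^2 + (-4.3)^2) = 4.3012
Total = 16.6125


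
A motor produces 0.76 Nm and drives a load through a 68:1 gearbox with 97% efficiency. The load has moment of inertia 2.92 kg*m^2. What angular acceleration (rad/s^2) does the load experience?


tau_out = tau_motor * N * eta
= 0.76 * 68 * 0.97 = 50.1296 Nm
alpha = tau_out / I = 50.1296 / 2.92
= 17.1677 rad/s^2


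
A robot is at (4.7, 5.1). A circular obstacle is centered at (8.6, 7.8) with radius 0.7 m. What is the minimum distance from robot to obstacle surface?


center_dist = sqrt((4.7-8.6)^2 + (5.1-7.8)^2)
= sqrt(15.21 + 7.29)
= 4.7434
min_dist = center_dist - radius = 4.7434 - 0.7 = 4.0434 m


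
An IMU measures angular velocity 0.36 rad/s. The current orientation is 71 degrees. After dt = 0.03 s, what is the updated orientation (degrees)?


delta_theta = w * dt = 0.36 * 0.03 = 0.0108 rad
= 0.6188 deg
theta_new = 71 + 0.6188 = 71.6188 deg


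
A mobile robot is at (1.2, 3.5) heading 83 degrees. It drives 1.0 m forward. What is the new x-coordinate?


x_new = x0 + d*cos(theta)
= 1.2 + 1.0*cos(83)
= 1.2 + 0.1219
= 1.3219


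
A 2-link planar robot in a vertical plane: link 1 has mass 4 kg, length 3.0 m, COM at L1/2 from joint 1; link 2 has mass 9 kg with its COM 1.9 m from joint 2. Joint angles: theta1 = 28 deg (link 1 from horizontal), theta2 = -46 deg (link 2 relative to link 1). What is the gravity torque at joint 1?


Horizontal distance from joint 1 to link-1 COM:
  x_c1 = (L1/2)*cos(t1) = 1.5 * 0.8829 = 1.3244 m
Horizontal distance from joint 1 to link-2 COM:
  x_c2 = L1*cos(t1) + Lc2*cos(t1+t2)
       = 3.0*0.8829 + 1.9*0.9511 = 4.4559 m
tau1 = m1*g*x_c1 + m2*g*x_c2
     = 4*9.81*1.3244 + 9*9.81*4.4559
     = 51.9703 + 393.407
     = 445.3773 Nm


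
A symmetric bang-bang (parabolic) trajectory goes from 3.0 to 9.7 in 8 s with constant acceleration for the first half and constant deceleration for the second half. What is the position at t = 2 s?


Symmetric rest-to-rest: each phase covers (pf-p0)/2 in time T/2. 0.5*a*(T/2)^2 = (pf-p0)/2 => a = 4*(pf-p0)/T^2
a = 4*(9.7-3.0)/8^2 = 0.4187
t = 2 is in the acceleration phase (t <= T/2).
p = p0 + 0.5*a*t^2 = 3.0 + 0.5*0.4187*2^2
= 3.8375


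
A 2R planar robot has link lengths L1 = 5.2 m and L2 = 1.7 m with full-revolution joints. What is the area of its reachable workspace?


r_max = L1 + L2 = 6.9 m
r_min = |L1 - L2| = 3.5 m
Area = pi*(r_max^2 - r_min^2)
= pi*(47.61 - 12.25)
= pi * 35.36
= 111.0867 m^2


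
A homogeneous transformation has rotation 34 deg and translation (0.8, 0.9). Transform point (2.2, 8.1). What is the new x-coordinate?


x' = cos(theta)*px - sin(theta)*py + tx
= 0.829*2.2 - 0.5592*8.1 + 0.8
= -1.9056


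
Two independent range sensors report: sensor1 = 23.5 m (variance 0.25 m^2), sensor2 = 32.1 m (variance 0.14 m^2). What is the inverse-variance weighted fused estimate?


w1 = (1/var1) / (1/var1 + 1/var2)
   = 4.0 / (4.0 + 7.1429) = 0.359
w2 = 1 - w1 = 0.641
fused = w1*s1 + w2*s2 = 8.4359 + 20.5769
= 29.0128 m


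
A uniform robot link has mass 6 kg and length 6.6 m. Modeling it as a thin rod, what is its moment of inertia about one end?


I = (1/3) * m * L^2
= (1/3) * 6 * 6.6^2
= 0.333333 * 6 * 43.56
= 87.12 kg*m^2


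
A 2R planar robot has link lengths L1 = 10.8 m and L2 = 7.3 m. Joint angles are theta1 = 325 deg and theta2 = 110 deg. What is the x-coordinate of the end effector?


Convert angles to radians: theta1 = 5.6723, theta2 = 1.9199
x = L1*cos(theta1) + L2*cos(theta1+theta2)
x = 8.8468 + 1.8894
x = 10.7362


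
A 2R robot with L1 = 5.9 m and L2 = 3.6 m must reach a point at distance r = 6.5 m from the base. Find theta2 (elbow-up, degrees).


cos(theta2) = (r^2 - L1^2 - L2^2) / (2*L1*L2)
cos(theta2) = (42.25 - 34.81 - 12.96) / 42.48
cos(theta2) = -0.129944
theta2 = 97.4663 degrees


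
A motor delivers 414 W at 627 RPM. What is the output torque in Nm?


omega = 627 * 2*pi/60 = 65.6593 rad/s
tau = P / omega = 414 / 65.6593
= 6.3053 Nm


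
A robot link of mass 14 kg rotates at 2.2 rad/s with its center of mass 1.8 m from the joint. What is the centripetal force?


F = m * omega^2 * r
= 14 * 2.2^2 * 1.8
= 14 * 4.84 * 1.8
= 121.968 N


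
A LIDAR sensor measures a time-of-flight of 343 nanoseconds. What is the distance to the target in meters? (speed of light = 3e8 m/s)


tof = 343 ns = 3.43e-07 s
dist = c * tof / 2
= 3e8 * 3.43e-07 / 2
= 51.45 m


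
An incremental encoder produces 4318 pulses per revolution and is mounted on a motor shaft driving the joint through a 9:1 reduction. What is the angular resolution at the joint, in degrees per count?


counts per rev = 4318
effective counts at joint = 4318 * 9 = 38862
resolution = 360 / 38862
= 0.0093 deg/count


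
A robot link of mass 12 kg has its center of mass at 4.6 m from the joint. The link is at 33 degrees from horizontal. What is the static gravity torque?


tau = m*g*L*cos(angle)
= 12 * 9.81 * 4.6 * cos(33 deg)
= 12 * 9.81 * 4.6 * 0.8387
= 454.1502 Nm


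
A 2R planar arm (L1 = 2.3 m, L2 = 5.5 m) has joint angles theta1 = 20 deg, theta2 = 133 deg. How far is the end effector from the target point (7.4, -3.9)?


End effector via forward kinematics:
x = L1*cos(t1) + L2*cos(t1+t2) = -2.7392
y = L1*sin(t1) + L2*sin(t1+t2) = 3.2836
Distance to target:
d = sqrt((7.4 - -2.7392)^2 + (-3.9 - 3.2836)^2)
= sqrt(102.8042 + 51.604)
= 12.4261 m


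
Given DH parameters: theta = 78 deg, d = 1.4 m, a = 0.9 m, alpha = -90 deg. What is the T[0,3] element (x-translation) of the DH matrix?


T[0,3] = a * cos(theta)
= 0.9 * cos(78 deg)
= 0.9 * 0.2079
= 0.1871


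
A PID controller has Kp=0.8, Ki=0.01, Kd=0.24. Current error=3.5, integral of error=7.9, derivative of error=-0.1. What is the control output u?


u = Kp*e + Ki*int(e) + Kd*de/dt
= 0.8*3.5 + 0.01*7.9 + 0.24*(-0.1)
= 2.8 + 0.079 + -0.024
= 2.855


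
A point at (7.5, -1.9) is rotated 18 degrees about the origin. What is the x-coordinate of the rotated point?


x' = x*cos(theta) - y*sin(theta)
cos(18 deg) = 0.9511, sin(18 deg) = 0.309
x' = 7.5 * 0.9511 - -1.9 * 0.309
= 7.1329 - -0.5871
= 7.7201


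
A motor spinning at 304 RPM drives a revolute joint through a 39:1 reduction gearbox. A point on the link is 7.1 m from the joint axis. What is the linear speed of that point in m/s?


omega_motor = 304 * 2*pi/60 = 31.8348 rad/s
omega_joint = omega_motor / 39 = 0.8163 rad/s
v = omega_joint * r = 0.8163 * 7.1
= 5.7956 m/s


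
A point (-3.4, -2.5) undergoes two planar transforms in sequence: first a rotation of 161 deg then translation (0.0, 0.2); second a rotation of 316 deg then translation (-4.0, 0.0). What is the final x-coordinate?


After transform 1:
x1 = cos(161)*-3.4 - sin(161)*-2.5 + 0.0 = 4.0287
y1 = sin(161)*-3.4 + cos(161)*-2.5 + 0.2 = 1.4569
After transform 2:
x2 = cos(316)*4.0287 - sin(316)*1.4569 + -4.0
= -0.09


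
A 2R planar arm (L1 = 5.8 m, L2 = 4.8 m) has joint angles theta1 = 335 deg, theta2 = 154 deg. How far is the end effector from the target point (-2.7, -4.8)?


End effector via forward kinematics:
x = L1*cos(t1) + L2*cos(t1+t2) = 2.2358
y = L1*sin(t1) + L2*sin(t1+t2) = 1.2791
Distance to target:
d = sqrt((-2.7 - 2.2358)^2 + (-4.8 - 1.2791)^2)
= sqrt(24.3626 + 36.9556)
= 7.8306 m


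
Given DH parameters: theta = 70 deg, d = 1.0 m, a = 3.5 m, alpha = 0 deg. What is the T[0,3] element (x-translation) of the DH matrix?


T[0,3] = a * cos(theta)
= 3.5 * cos(70 deg)
= 3.5 * 0.342
= 1.1971


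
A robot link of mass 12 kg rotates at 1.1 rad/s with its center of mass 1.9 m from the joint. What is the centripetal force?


F = m * omega^2 * r
= 12 * 1.1^2 * 1.9
= 12 * 1.21 * 1.9
= 27.588 N


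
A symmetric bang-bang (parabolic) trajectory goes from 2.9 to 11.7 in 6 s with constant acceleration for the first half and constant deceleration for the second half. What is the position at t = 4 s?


Symmetric rest-to-rest: each phase covers (pf-p0)/2 in time T/2. 0.5*a*(T/2)^2 = (pf-p0)/2 => a = 4*(pf-p0)/T^2
a = 4*(11.7-2.9)/6^2 = 0.9778
t = 4 is in the deceleration phase (t > T/2).
p = pf - 0.5*a*(T-t)^2 = 11.7 - 0.5*0.9778*2^2
= 9.7444


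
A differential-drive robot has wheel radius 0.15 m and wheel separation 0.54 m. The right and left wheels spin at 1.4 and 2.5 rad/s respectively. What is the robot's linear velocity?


vR = r*wR = 0.15*1.4 = 0.21 m/s
vL = r*wL = 0.15*2.5 = 0.375 m/s
v = (vR+vL)/2 = 0.2925 m/s
omega = (vR-vL)/L = -0.3056 rad/s
linear velocity = 0.2925 m/s


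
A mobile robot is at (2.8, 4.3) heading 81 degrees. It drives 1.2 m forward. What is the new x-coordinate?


x_new = x0 + d*cos(theta)
= 2.8 + 1.2*cos(81)
= 2.8 + 0.1877
= 2.9877


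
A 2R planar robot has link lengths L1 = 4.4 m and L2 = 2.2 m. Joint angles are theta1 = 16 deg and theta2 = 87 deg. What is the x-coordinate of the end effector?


Convert angles to radians: theta1 = 0.2793, theta2 = 1.5184
x = L1*cos(theta1) + L2*cos(theta1+theta2)
x = 4.2296 + -0.4949
x = 3.7347


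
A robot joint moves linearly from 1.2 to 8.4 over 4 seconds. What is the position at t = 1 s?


s = t/T = 1/4 = 0.25
p(t) = p0 + (pf-p0)*s
= 1.2 + (8.4 - 1.2) * 0.25
= 3.0


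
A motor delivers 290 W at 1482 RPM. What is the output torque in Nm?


omega = 1482 * 2*pi/60 = 155.1947 rad/s
tau = P / omega = 290 / 155.1947
= 1.8686 Nm


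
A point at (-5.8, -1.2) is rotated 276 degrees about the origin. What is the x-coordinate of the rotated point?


x' = x*cos(theta) - y*sin(theta)
cos(276 deg) = 0.1045, sin(276 deg) = -0.9945
x' = -5.8 * 0.1045 - -1.2 * -0.9945
= -0.6063 - 1.1934
= -1.7997


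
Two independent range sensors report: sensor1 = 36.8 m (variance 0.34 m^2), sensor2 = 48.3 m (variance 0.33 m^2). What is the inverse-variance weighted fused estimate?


w1 = (1/var1) / (1/var1 + 1/var2)
   = 2.9412 / (2.9412 + 3.0303) = 0.4925
w2 = 1 - w1 = 0.5075
fused = w1*s1 + w2*s2 = 18.1254 + 24.5104
= 42.6358 m


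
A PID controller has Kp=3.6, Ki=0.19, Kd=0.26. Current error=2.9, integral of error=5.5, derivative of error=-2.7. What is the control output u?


u = Kp*e + Ki*int(e) + Kd*de/dt
= 3.6*2.9 + 0.19*5.5 + 0.26*(-2.7)
= 10.44 + 1.045 + -0.702
= 10.783


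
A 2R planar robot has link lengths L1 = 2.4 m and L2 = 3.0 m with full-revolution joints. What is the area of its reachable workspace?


r_max = L1 + L2 = 5.4 m
r_min = |L1 - L2| = 0.6 m
Area = pi*(r_max^2 - r_min^2)
= pi*(29.16 - 0.36)
= pi * 28.8
= 90.4779 m^2
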